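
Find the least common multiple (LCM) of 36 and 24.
72

First find GCD(36, 24) using the Euclidean algorithm:
36 = 1 × 24 + 12
24 = 2 × 12 + 0
GCD(36, 24) = 12

LCM formula: LCM(a, b) = (a × b) / GCD(a, b)
LCM(36, 24) = (36 × 24) / 12
LCM(36, 24) = 864 / 12
LCM(36, 24) = 72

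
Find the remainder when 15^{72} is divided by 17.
By Fermat: 15^{16} ≡ 1 (mod 17). 72 = 4×16 + 8. So 15^{72} ≡ 15^{8} ≡ 1 (mod 17)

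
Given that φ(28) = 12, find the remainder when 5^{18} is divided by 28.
By Euler: 5^{12} ≡ 1 (mod 28) since gcd(5, 28) = 1. 18 = 1×12 + 6. So 5^{18} ≡ 5^{6} ≡ 1 (mod 28)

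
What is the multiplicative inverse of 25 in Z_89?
25^(-1) ≡ 57 (mod 89). Verification: 25 × 57 = 1425 ≡ 1 (mod 89)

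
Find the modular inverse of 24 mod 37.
24^(-1) ≡ 17 (mod 37). Verification: 24 × 17 = 408 ≡ 1 (mod 37)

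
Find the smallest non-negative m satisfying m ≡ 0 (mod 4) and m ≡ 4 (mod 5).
M = 4 × 5 = 20. M₁ = 5, y₁ ≡ 1 (mod 4). M₂ = 4, y₂ ≡ 4 (mod 5). m = 0×5×1 + 4×4×4 ≡ 4 (mod 20)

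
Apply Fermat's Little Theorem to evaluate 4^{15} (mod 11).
1

By Fermat's Little Theorem, a^(p-1) ≡ 1 (mod p) for prime p and gcd(a, p) = 1
Here p = 11, so 4^10 ≡ 1 (mod 11)
We can reduce the exponent: 15 mod 10 = 5
So 4^15 ≡ 4^5 (mod 11)
Computing: 4^5 mod 11 = 1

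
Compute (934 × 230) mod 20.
0

(934 × 230) = 214820
214820 mod 20 = 0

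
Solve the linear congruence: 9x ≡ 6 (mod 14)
10

Since gcd(9, 14) = 1 divides 6, a solution exists.
Multiply both sides by the inverse of 9 mod 14:
  9^(-1) mod 14 = 11
  x ≡ 11 × 6 ≡ 66 ≡ 10 (mod 14)
Verification: 9 × 10 = 90 = 6 × 14 + 6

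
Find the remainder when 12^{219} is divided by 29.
By Fermat: 12^{28} ≡ 1 (mod 29). 219 = 7×28 + 23. So 12^{219} ≡ 12^{23} ≡ 17 (mod 29)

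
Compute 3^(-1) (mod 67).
45

Using Extended Euclidean Algorithm:
gcd(3, 67) = 1
Bezout coefficients: 3 × -22 + 67 × 1 = 1
So 3 × -22 ≡ 1 (mod 67)
The inverse is -22 mod 67 = 45
Verification: 3 × 45 = 135 = 2 × 67 + 1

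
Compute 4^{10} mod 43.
21

Using successive squaring:
Binary expansion of 10: 1010
Powers of 4 mod 43 (each is the square of the previous):
  4^1 ≡ 4 (mod 43)
  4^2 ≡ 4² = 16 ≡ 16 (mod 43)
  4^4 ≡ 16² = 256 ≡ 41 (mod 43)
  4^8 ≡ 41² = 1681 ≡ 4 (mod 43)
10 = 8 + 2, so 4^10 = 4^8 × 4^2 ≡ 4 × 16 (mod 43)
Multiplying step by step:
  4 × 16 = 64 ≡ 21 (mod 43)
Result: 4^10 ≡ 21 (mod 43)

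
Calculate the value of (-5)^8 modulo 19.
(-5) ≡ 14 (mod 19). 8 = 8 (binary 1000). Repeated squaring mod 19: 14^1 ≡ 14; 14^2 ≡ 14² = 196 ≡ 6; 14^4 ≡ 6² = 36 ≡ 17; 14^8 ≡ 17² = 289 ≡ 4. So (-5)^8 ≡ 4 (mod 19).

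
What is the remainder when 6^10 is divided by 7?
10 = 8 + 2 (binary 1010). Repeated squaring mod 7: 6^1 ≡ 6; 6^2 ≡ 6² = 36 ≡ 1; 6^4 ≡ 1² = 1 ≡ 1; 6^8 ≡ 1² = 1 ≡ 1. Multiply: 6^10 = 6^8 × 6^2 ≡ 1 × 1 (mod 7): 1 × 1 = 1 ≡ 1. So 6^10 ≡ 1 (mod 7).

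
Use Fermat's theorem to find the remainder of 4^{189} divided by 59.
57

By Fermat's Little Theorem, a^(p-1) ≡ 1 (mod p) for prime p and gcd(a, p) = 1
Here p = 59, so 4^58 ≡ 1 (mod 59)
We can reduce the exponent: 189 mod 58 = 15
So 4^189 ≡ 4^15 (mod 59)
Computing: 4^15 mod 59 = 57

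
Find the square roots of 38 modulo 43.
The square roots of 38 mod 43 are 9 and 34. Verify: 9² = 81 ≡ 38 (mod 43)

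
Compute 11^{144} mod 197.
90

Using successive squaring:
Binary expansion of 144: 10010000
Powers of 11 mod 197 (each is the square of the previous):
  11^1 ≡ 11 (mod 197)
  11^2 ≡ 11² = 121 ≡ 121 (mod 197)
  11^4 ≡ 121² = 14641 ≡ 63 (mod 197)
  11^8 ≡ 63² = 3969 ≡ 29 (mod 197)
  11^16 ≡ 29² = 841 ≡ 53 (mod 197)
  11^32 ≡ 53² = 2809 ≡ 51 (mod 197)
  11^64 ≡ 51² = 2601 ≡ 40 (mod 197)
  11^128 ≡ 40² = 1600 ≡ 24 (mod 197)
144 = 128 + 16, so 11^144 = 11^128 × 11^16 ≡ 24 × 53 (mod 197)
Multiplying step by step:
  24 × 53 = 1272 ≡ 90 (mod 197)
Result: 11^144 ≡ 90 (mod 197)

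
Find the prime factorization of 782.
2 × 17 × 23

Divide by primes starting from smallest:
782 ÷ 2 = 391
391 ÷ 17 = 23
23 ÷ 23 = 1

782 = 2 × 17 × 23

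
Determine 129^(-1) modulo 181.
129^(-1) ≡ 87 (mod 181). Verification: 129 × 87 = 11223 ≡ 1 (mod 181)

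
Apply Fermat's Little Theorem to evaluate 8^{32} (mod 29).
7

By Fermat's Little Theorem, a^(p-1) ≡ 1 (mod p) for prime p and gcd(a, p) = 1
Here p = 29, so 8^28 ≡ 1 (mod 29)
We can reduce the exponent: 32 mod 28 = 4
So 8^32 ≡ 8^4 (mod 29)
Computing: 8^4 mod 29 = 7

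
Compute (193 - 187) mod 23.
6

(193 - 187) = 6
6 mod 23 = 6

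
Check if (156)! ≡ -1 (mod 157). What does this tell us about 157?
(156)! mod 157 = 156. Since this equals -1 (mod 157), Wilson confirms 157 is prime.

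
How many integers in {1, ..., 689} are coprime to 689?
624

Prime factorization: 689 = 13 × 53
Using the formula φ(n) = n × Π(1 - 1/p) for each prime factor p:
φ(689) = 689 × (1 - 1/13) × (1 - 1/53)
φ(689) = 624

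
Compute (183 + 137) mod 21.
5

(183 + 137) = 320
320 mod 21 = 5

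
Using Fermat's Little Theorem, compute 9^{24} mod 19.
11

By Fermat's Little Theorem, a^(p-1) ≡ 1 (mod p) for prime p and gcd(a, p) = 1
Here p = 19, so 9^18 ≡ 1 (mod 19)
We can reduce the exponent: 24 mod 18 = 6
So 9^24 ≡ 9^6 (mod 19)
Computing: 9^6 mod 19 = 11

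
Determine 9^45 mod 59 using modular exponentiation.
Using repeated squaring. 45 = 32 + 8 + 4 + 1 (binary 101101). Repeated squaring mod 59: 9^1 ≡ 9; 9^2 ≡ 9² = 81 ≡ 22; 9^4 ≡ 22² = 484 ≡ 12; 9^8 ≡ 12² = 144 ≡ 26; 9^16 ≡ 26² = 676 ≡ 27; 9^32 ≡ 27² = 729 ≡ 21. Multiply: 9^45 = 9^32 × 9^8 × 9^4 × 9^1 ≡ 21 × 26 × 12 × 9 (mod 59): 21 × 26 = 546 ≡ 15; 15 × 12 = 180 ≡ 3; 3 × 9 = 27 ≡ 27. So 9^45 ≡ 27 (mod 59).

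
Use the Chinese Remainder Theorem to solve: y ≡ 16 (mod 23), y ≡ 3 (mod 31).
499

Using the Chinese Remainder Theorem:
M = product of moduli = 713
For equation 1: M_1 = 31, 31 ≡ 8 (mod 23), inverse of 31 mod 23 is 3 (check: 8 × 3 = 24 ≡ 1 (mod 23))
For equation 2: M_2 = 23, 23 ≡ 23 (mod 31), inverse of 23 mod 31 is 27 (check: 23 × 27 = 621 ≡ 1 (mod 31))
Combine: y ≡ Σ r_i×M_i×(M_i⁻¹ mod m_i) = 16×31×3 + 3×23×27 = 1488 + 1863 = 3351
3351 mod 713 = 499
y ≡ 499 (mod 713)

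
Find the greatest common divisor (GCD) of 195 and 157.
1

Using the Euclidean algorithm:
195 = 1 × 157 + 38
157 = 4 × 38 + 5
38 = 7 × 5 + 3
5 = 1 × 3 + 2
3 = 1 × 2 + 1
2 = 2 × 1 + 0

GCD(195, 157) = 1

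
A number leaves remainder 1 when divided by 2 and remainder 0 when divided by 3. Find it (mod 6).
M = 2 × 3 = 6. M₁ = 3, y₁ ≡ 1 (mod 2). M₂ = 2, y₂ ≡ 2 (mod 3). z = 1×3×1 + 0×2×2 ≡ 3 (mod 6)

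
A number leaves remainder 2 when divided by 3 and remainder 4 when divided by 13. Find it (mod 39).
M = 3 × 13 = 39. M₁ = 13, y₁ ≡ 1 (mod 3). M₂ = 3, y₂ ≡ 9 (mod 13). n = 2×13×1 + 4×3×9 ≡ 17 (mod 39)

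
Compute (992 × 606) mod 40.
32

(992 × 606) = 601152
601152 mod 40 = 32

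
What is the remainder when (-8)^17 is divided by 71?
Using repeated squaring. (-8) ≡ 63 (mod 71). 17 = 16 + 1 (binary 10001). Repeated squaring mod 71: 63^1 ≡ 63; 63^2 ≡ 63² = 3969 ≡ 64; 63^4 ≡ 64² = 4096 ≡ 49; 63^8 ≡ 49² = 2401 ≡ 58; 63^16 ≡ 58² = 3364 ≡ 27. Multiply: (-8)^17 ≡ 63^16 × 63^1 ≡ 27 × 63 (mod 71): 27 × 63 = 1701 ≡ 68. So (-8)^17 ≡ 68 (mod 71).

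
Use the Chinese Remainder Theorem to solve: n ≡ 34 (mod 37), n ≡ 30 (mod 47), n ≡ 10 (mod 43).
24047

Using the Chinese Remainder Theorem:
M = product of moduli = 74777
For equation 1: M_1 = 2021, 2021 ≡ 23 (mod 37), inverse of 2021 mod 37 is 29 (check: 23 × 29 = 667 ≡ 1 (mod 37))
For equation 2: M_2 = 1591, 1591 ≡ 40 (mod 47), inverse of 1591 mod 47 is 20 (check: 40 × 20 = 800 ≡ 1 (mod 47))
For equation 3: M_3 = 1739, 1739 ≡ 19 (mod 43), inverse of 1739 mod 43 is 34 (check: 19 × 34 = 646 ≡ 1 (mod 43))
Combine: n ≡ Σ r_i×M_i×(M_i⁻¹ mod m_i) = 34×2021×29 + 30×1591×20 + 10×1739×34 = 1992706 + 954600 + 591260 = 3538566
3538566 mod 74777 = 24047
n ≡ 24047 (mod 74777)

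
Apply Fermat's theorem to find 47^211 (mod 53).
By Fermat: 47^{52} ≡ 1 (mod 53). 211 = 4×52 + 3. So 47^{211} ≡ 47^{3} ≡ 49 (mod 53)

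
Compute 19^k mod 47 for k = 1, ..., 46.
g^1, g^2, ..., g^{46} mod 47: {19, 32, 44, 37, 45, 9, 30, 6, 20, 4, 29, 34, 35, 7, 39, 36, 26, 24, 33, 16, 22, 42, 46, 28, 15, 3, 10, 2, 38, 17, 41, 27, 43, 18, 13, 12, 40, 8, 11, 21, 23, 14, 31, 25, 5, 1}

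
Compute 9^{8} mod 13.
3

Using successive squaring:
Binary expansion of 8: 1000
Powers of 9 mod 13 (each is the square of the previous):
  9^1 ≡ 9 (mod 13)
  9^2 ≡ 9² = 81 ≡ 3 (mod 13)
  9^4 ≡ 3² = 9 ≡ 9 (mod 13)
  9^8 ≡ 9² = 81 ≡ 3 (mod 13)
8 is a power of 2, so 9^8 is the last square: ≡ 3 (mod 13)
Result: 9^8 ≡ 3 (mod 13)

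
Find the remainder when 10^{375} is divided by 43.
By Fermat: 10^{42} ≡ 1 (mod 43). 375 = 8×42 + 39. So 10^{375} ≡ 10^{39} ≡ 4 (mod 43)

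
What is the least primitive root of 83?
2

A primitive root g modulo p has order p-1 = 82
Prime divisors of 82: [2, 41]
g is a primitive root iff g^(82/q) ≢ 1 (mod 83) for each prime divisor q
Testing small values:
  g = 2: 2^41 ≡ 82, 2^2 ≡ 4 (mod 83) → none is 1, primitive root!
The smallest primitive root is 2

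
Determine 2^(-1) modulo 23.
2^(-1) ≡ 12 (mod 23). Verification: 2 × 12 = 24 ≡ 1 (mod 23)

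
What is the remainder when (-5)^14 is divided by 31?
Using repeated squaring. (-5) ≡ 26 (mod 31). 14 = 8 + 4 + 2 (binary 1110). Repeated squaring mod 31: 26^1 ≡ 26; 26^2 ≡ 26² = 676 ≡ 25; 26^4 ≡ 25² = 625 ≡ 5; 26^8 ≡ 5² = 25 ≡ 25. Multiply: (-5)^14 ≡ 26^8 × 26^4 × 26^2 ≡ 25 × 5 × 25 (mod 31): 25 × 5 = 125 ≡ 1; 1 × 25 = 25 ≡ 25. So (-5)^14 ≡ 25 (mod 31).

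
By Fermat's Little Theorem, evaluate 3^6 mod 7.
By Fermat's Little Theorem, 3^{6} ≡ 1 (mod 7) since 7 is prime and gcd(3, 7) = 1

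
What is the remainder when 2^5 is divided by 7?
5 = 4 + 1 (binary 101). Repeated squaring mod 7: 2^1 ≡ 2; 2^2 ≡ 2² = 4 ≡ 4; 2^4 ≡ 4² = 16 ≡ 2. Multiply: 2^5 = 2^4 × 2^1 ≡ 2 × 2 (mod 7): 2 × 2 = 4 ≡ 4. So 2^5 ≡ 4 (mod 7).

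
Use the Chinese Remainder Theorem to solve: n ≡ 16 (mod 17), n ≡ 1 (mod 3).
16

Using the Chinese Remainder Theorem:
M = product of moduli = 51
For equation 1: M_1 = 3, 3 ≡ 3 (mod 17), inverse of 3 mod 17 is 6 (check: 3 × 6 = 18 ≡ 1 (mod 17))
For equation 2: M_2 = 17, 17 ≡ 2 (mod 3), inverse of 17 mod 3 is 2 (check: 2 × 2 = 4 ≡ 1 (mod 3))
Combine: n ≡ Σ r_i×M_i×(M_i⁻¹ mod m_i) = 16×3×6 + 1×17×2 = 288 + 34 = 322
322 mod 51 = 16
n ≡ 16 (mod 51)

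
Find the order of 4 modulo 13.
Powers of 4 mod 13: 4^1≡4, 4^2≡3, 4^3≡12, 4^4≡9, 4^5≡10, 4^6≡1. Order = 6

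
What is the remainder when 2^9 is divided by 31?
9 = 8 + 1 (binary 1001). Repeated squaring mod 31: 2^1 ≡ 2; 2^2 ≡ 2² = 4 ≡ 4; 2^4 ≡ 4² = 16 ≡ 16; 2^8 ≡ 16² = 256 ≡ 8. Multiply: 2^9 = 2^8 × 2^1 ≡ 8 × 2 (mod 31): 8 × 2 = 16 ≡ 16. So 2^9 ≡ 16 (mod 31).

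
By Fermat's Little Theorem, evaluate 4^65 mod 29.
By Fermat: 4^{28} ≡ 1 (mod 29). 65 = 2×28 + 9. So 4^{65} ≡ 4^{9} ≡ 13 (mod 29)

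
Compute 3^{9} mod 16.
3

Using successive squaring:
Binary expansion of 9: 1001
Powers of 3 mod 16 (each is the square of the previous):
  3^1 ≡ 3 (mod 16)
  3^2 ≡ 3² = 9 ≡ 9 (mod 16)
  3^4 ≡ 9² = 81 ≡ 1 (mod 16)
  3^8 ≡ 1² = 1 ≡ 1 (mod 16)
9 = 8 + 1, so 3^9 = 3^8 × 3^1 ≡ 1 × 3 (mod 16)
Multiplying step by step:
  1 × 3 = 3 ≡ 3 (mod 16)
Result: 3^9 ≡ 3 (mod 16)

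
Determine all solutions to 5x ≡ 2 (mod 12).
10

Since gcd(5, 12) = 1 divides 2, a solution exists.
Multiply both sides by the inverse of 5 mod 12:
  5^(-1) mod 12 = 5
  x ≡ 5 × 2 ≡ 10 ≡ 10 (mod 12)
Verification: 5 × 10 = 50 = 4 × 12 + 2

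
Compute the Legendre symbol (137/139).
(137/139) = 137^{69} mod 139 = 1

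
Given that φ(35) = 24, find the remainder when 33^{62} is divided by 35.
By Euler: 33^{24} ≡ 1 (mod 35) since gcd(33, 35) = 1. 62 = 2×24 + 14. So 33^{62} ≡ 33^{14} ≡ 4 (mod 35)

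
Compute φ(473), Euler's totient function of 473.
420

Prime factorization: 473 = 11 × 43
Using the formula φ(n) = n × Π(1 - 1/p) for each prime factor p:
φ(473) = 473 × (1 - 1/11) × (1 - 1/43)
φ(473) = 420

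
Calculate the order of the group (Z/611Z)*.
552

Prime factorization: 611 = 13 × 47
Using the formula φ(n) = n × Π(1 - 1/p) for each prime factor p:
φ(611) = 611 × (1 - 1/13) × (1 - 1/47)
φ(611) = 552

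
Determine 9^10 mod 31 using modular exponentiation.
10 = 8 + 2 (binary 1010). Repeated squaring mod 31: 9^1 ≡ 9; 9^2 ≡ 9² = 81 ≡ 19; 9^4 ≡ 19² = 361 ≡ 20; 9^8 ≡ 20² = 400 ≡ 28. Multiply: 9^10 = 9^8 × 9^2 ≡ 28 × 19 (mod 31): 28 × 19 = 532 ≡ 5. So 9^10 ≡ 5 (mod 31).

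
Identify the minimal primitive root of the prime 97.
p - 1 = 96 has prime divisors 2, 3. h is a primitive root mod 97 iff h^(96/q) ≢ 1 (mod 97) for each such q.
h = 2: 2^48 ≡ 1, 2^32 ≡ 35 (mod 97); 2^48 ≡ 1, so not a primitive root.
h = 3: 3^48 ≡ 1, 3^32 ≡ 35 (mod 97); 3^48 ≡ 1, so not a primitive root.
h = 4: 4^48 ≡ 1, 4^32 ≡ 61 (mod 97); 4^48 ≡ 1, so not a primitive root.
h = 5: 5^48 ≡ 96, 5^32 ≡ 35 (mod 97); none is 1, so 5 has order 96 and is a primitive root.
The smallest primitive root mod 97 is g = 5.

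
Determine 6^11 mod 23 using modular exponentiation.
Using repeated squaring. 11 = 8 + 2 + 1 (binary 1011). Repeated squaring mod 23: 6^1 ≡ 6; 6^2 ≡ 6² = 36 ≡ 13; 6^4 ≡ 13² = 169 ≡ 8; 6^8 ≡ 8² = 64 ≡ 18. Multiply: 6^11 = 6^8 × 6^2 × 6^1 ≡ 18 × 13 × 6 (mod 23): 18 × 13 = 234 ≡ 4; 4 × 6 = 24 ≡ 1. So 6^11 ≡ 1 (mod 23).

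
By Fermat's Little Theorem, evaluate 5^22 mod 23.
By Fermat's Little Theorem, 5^{22} ≡ 1 (mod 23) since 23 is prime and gcd(5, 23) = 1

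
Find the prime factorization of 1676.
2^2 × 419

Divide by primes starting from smallest:
1676 ÷ 2 = 838
838 ÷ 2 = 419
419 ÷ 419 = 1

1676 = 2^2 × 419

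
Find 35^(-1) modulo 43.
16

Using Extended Euclidean Algorithm:
gcd(35, 43) = 1
Bezout coefficients: 35 × 16 + 43 × -13 = 1
So 35 × 16 ≡ 1 (mod 43)
The inverse is 16 mod 43 = 16
Verification: 35 × 16 = 560 = 13 × 43 + 1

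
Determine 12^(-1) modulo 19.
12^(-1) ≡ 8 (mod 19). Verification: 12 × 8 = 96 ≡ 1 (mod 19)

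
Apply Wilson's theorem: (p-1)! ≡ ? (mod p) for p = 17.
By Wilson's theorem, (16)! ≡ -1 ≡ 16 (mod 17)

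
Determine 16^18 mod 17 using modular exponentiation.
Using Fermat: 16^{16} ≡ 1 (mod 17). 18 ≡ 2 (mod 16). So 16^{18} ≡ 16^{2} ≡ 1 (mod 17)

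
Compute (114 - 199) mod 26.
19

(114 - 199) = -85
-85 mod 26 = 19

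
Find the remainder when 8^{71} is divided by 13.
By Fermat: 8^{12} ≡ 1 (mod 13). 71 = 5×12 + 11. So 8^{71} ≡ 8^{11} ≡ 5 (mod 13)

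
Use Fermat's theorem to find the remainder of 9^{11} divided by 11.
9

By Fermat's Little Theorem, a^(p-1) ≡ 1 (mod p) for prime p and gcd(a, p) = 1
Here p = 11, so 9^10 ≡ 1 (mod 11)
We can reduce the exponent: 11 mod 10 = 1
So 9^11 ≡ 9^1 (mod 11)
Computing: 9^1 mod 11 = 9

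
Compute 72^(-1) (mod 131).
72^(-1) ≡ 111 (mod 131). Verification: 72 × 111 = 7992 ≡ 1 (mod 131)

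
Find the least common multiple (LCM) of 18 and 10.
90

First find GCD(18, 10) using the Euclidean algorithm:
18 = 1 × 10 + 8
10 = 1 × 8 + 2
8 = 4 × 2 + 0
GCD(18, 10) = 2

LCM formula: LCM(a, b) = (a × b) / GCD(a, b)
LCM(18, 10) = (18 × 10) / 2
LCM(18, 10) = 180 / 2
LCM(18, 10) = 90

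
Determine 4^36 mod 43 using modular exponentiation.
Using repeated squaring. 36 = 32 + 4 (binary 100100). Repeated squaring mod 43: 4^1 ≡ 4; 4^2 ≡ 4² = 16 ≡ 16; 4^4 ≡ 16² = 256 ≡ 41; 4^8 ≡ 41² = 1681 ≡ 4; 4^16 ≡ 4² = 16 ≡ 16; 4^32 ≡ 16² = 256 ≡ 41. Multiply: 4^36 = 4^32 × 4^4 ≡ 41 × 41 (mod 43): 41 × 41 = 1681 ≡ 4. So 4^36 ≡ 4 (mod 43).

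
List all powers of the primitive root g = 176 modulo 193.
g^1, g^2, ..., g^{192} mod 193: {176, 96, 105, 145, 44, 24, 171, 181, 11, 6, 91, 190, 51, 98, 71, 144, 61, 121, 66, 36, 160, 175, 113, 9, 40, 92, 173, 147, 10, 23, 188, 85, 99, 54, 47, 166, 73, 110, 60, 138, 163, 124, 15, 131, 89, 31, 52, 81, 167, 56, 13, 165, 90, 14, 148, 186, 119, 100, 37, 143, 78, 25, 154, 84, 116, 151, 135, 21, 29, 86, 82, 150, 152, 118, 117, 134, 38, 126, 174, 130, 106, 128, 140, 129, 123, 32, 35, 177, 79, 8, 57, 189, 68, 2, 159, 192, 17, 97, 88, 48, 149, 169, 22, 12, 182, 187, 102, 3, 142, 95, 122, 49, 132, 72, 127, 157, 33, 18, 80, 184, 153, 101, 20, 46, 183, 170, 5, 108, 94, 139, 146, 27, 120, 83, 133, 55, 30, 69, 178, 62, 104, 162, 141, 112, 26, 137, 180, 28, 103, 179, 45, 7, 74, 93, 156, 50, 115, 168, 39, 109, 77, 42, 58, 172, 164, 107, 111, 43, 41, 75, 76, 59, 155, 67, 19, 63, 87, 65, 53, 64, 70, 161, 158, 16, 114, 185, 136, 4, 125, 191, 34, 1}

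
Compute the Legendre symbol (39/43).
(39/43) = 39^{21} mod 43 = -1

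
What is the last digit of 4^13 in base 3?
Using Fermat: 4^{2} ≡ 1 (mod 3). 13 ≡ 1 (mod 2). So 4^{13} ≡ 4^{1} ≡ 1 (mod 3)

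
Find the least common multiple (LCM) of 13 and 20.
260

First find GCD(13, 20) using the Euclidean algorithm:
13 = 0 × 20 + 13
20 = 1 × 13 + 7
13 = 1 × 7 + 6
7 = 1 × 6 + 1
6 = 6 × 1 + 0
GCD(13, 20) = 1

LCM formula: LCM(a, b) = (a × b) / GCD(a, b)
LCM(13, 20) = (13 × 20) / 1
LCM(13, 20) = 260 / 1
LCM(13, 20) = 260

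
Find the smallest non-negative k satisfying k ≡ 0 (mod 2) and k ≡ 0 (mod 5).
M = 2 × 5 = 10. M₁ = 5, y₁ ≡ 1 (mod 2). M₂ = 2, y₂ ≡ 3 (mod 5). k = 0×5×1 + 0×2×3 ≡ 0 (mod 10)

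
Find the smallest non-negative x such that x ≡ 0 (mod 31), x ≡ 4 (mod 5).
124

Using the Chinese Remainder Theorem:
M = product of moduli = 155
For equation 1: M_1 = 5, 5 ≡ 5 (mod 31), inverse of 5 mod 31 is 25 (check: 5 × 25 = 125 ≡ 1 (mod 31))
For equation 2: M_2 = 31, 31 ≡ 1 (mod 5), inverse of 31 mod 5 is 1 (check: 1 × 1 = 1 ≡ 1 (mod 5))
Combine: x ≡ Σ r_i×M_i×(M_i⁻¹ mod m_i) = 0×5×25 + 4×31×1 = 0 + 124 = 124
124 mod 155 = 124
x ≡ 124 (mod 155)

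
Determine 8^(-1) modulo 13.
8^(-1) ≡ 5 (mod 13). Verification: 8 × 5 = 40 ≡ 1 (mod 13)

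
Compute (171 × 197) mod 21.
3

(171 × 197) = 33687
33687 mod 21 = 3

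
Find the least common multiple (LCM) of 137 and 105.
14385

First find GCD(137, 105) using the Euclidean algorithm:
137 = 1 × 105 + 32
105 = 3 × 32 + 9
32 = 3 × 9 + 5
9 = 1 × 5 + 4
5 = 1 × 4 + 1
4 = 4 × 1 + 0
GCD(137, 105) = 1

LCM formula: LCM(a, b) = (a × b) / GCD(a, b)
LCM(137, 105) = (137 × 105) / 1
LCM(137, 105) = 14385 / 1
LCM(137, 105) = 14385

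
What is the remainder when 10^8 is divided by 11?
8 = 8 (binary 1000). Repeated squaring mod 11: 10^1 ≡ 10; 10^2 ≡ 10² = 100 ≡ 1; 10^4 ≡ 1² = 1 ≡ 1; 10^8 ≡ 1² = 1 ≡ 1. So 10^8 ≡ 1 (mod 11).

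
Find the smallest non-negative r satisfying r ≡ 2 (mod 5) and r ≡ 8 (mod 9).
M = 5 × 9 = 45. M₁ = 9, y₁ ≡ 4 (mod 5). M₂ = 5, y₂ ≡ 2 (mod 9). r = 2×9×4 + 8×5×2 ≡ 17 (mod 45)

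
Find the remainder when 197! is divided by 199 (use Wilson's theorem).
(198)! = (197)! × (198) ≡ -1 (mod 199). So (197)! ≡ -1 × (198)^(-1) ≡ (-1)×(-1) = 1 (mod 199)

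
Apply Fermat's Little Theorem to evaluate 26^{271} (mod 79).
9

By Fermat's Little Theorem, a^(p-1) ≡ 1 (mod p) for prime p and gcd(a, p) = 1
Here p = 79, so 26^78 ≡ 1 (mod 79)
We can reduce the exponent: 271 mod 78 = 37
So 26^271 ≡ 26^37 (mod 79)
Computing: 26^37 mod 79 = 9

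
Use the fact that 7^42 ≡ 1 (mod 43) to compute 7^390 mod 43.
By Fermat: 7^{42} ≡ 1 (mod 43). 390 ≡ 12 (mod 42). So 7^{390} ≡ 7^{12} ≡ 1 (mod 43)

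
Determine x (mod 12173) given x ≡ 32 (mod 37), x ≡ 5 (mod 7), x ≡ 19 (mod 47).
1993

Using the Chinese Remainder Theorem:
M = product of moduli = 12173
For equation 1: M_1 = 329, 329 ≡ 33 (mod 37), inverse of 329 mod 37 is 9 (check: 33 × 9 = 297 ≡ 1 (mod 37))
For equation 2: M_2 = 1739, 1739 ≡ 3 (mod 7), inverse of 1739 mod 7 is 5 (check: 3 × 5 = 15 ≡ 1 (mod 7))
For equation 3: M_3 = 259, 259 ≡ 24 (mod 47), inverse of 259 mod 47 is 2 (check: 24 × 2 = 48 ≡ 1 (mod 47))
Combine: x ≡ Σ r_i×M_i×(M_i⁻¹ mod m_i) = 32×329×9 + 5×1739×5 + 19×259×2 = 94752 + 43475 + 9842 = 148069
148069 mod 12173 = 1993
x ≡ 1993 (mod 12173)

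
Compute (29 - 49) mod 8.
4

(29 - 49) = -20
-20 mod 8 = 4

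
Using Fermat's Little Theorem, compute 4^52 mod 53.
By Fermat's Little Theorem, 4^{52} ≡ 1 (mod 53) since 53 is prime and gcd(4, 53) = 1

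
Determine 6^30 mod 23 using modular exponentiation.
Using Fermat: 6^{22} ≡ 1 (mod 23). 30 ≡ 8 (mod 22). So 6^{30} ≡ 6^{8} ≡ 18 (mod 23)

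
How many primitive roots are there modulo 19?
Number of primitive roots mod 19 = φ(18) = 6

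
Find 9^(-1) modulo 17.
2

Using Extended Euclidean Algorithm:
gcd(9, 17) = 1
Bezout coefficients: 9 × 2 + 17 × -1 = 1
So 9 × 2 ≡ 1 (mod 17)
The inverse is 2 mod 17 = 2
Verification: 9 × 2 = 18 = 1 × 17 + 1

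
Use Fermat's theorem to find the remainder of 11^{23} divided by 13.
6

By Fermat's Little Theorem, a^(p-1) ≡ 1 (mod p) for prime p and gcd(a, p) = 1
Here p = 13, so 11^12 ≡ 1 (mod 13)
We can reduce the exponent: 23 mod 12 = 11
So 11^23 ≡ 11^11 (mod 13)
Computing: 11^11 mod 13 = 6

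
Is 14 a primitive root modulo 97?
Yes

To verify, check if 14^(96/q) ≢ 1 (mod 97) for each prime divisor q of 96
Divisors of 96 = 96: [1, 2, 3, 4, 6, 8, 12, 16, 24, 32, 48, 96]
  14^(96/2) = 14^48 ≡ 96 (mod 97)
  14^(96/3) = 14^32 ≡ 61 (mod 97)
Conclusion: 14 is a primitive root modulo 97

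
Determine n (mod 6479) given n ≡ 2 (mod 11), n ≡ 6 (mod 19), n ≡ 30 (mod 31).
1146

Using the Chinese Remainder Theorem:
M = product of moduli = 6479
For equation 1: M_1 = 589, 589 ≡ 6 (mod 11), inverse of 589 mod 11 is 2 (check: 6 × 2 = 12 ≡ 1 (mod 11))
For equation 2: M_2 = 341, 341 ≡ 18 (mod 19), inverse of 341 mod 19 is 18 (check: 18 × 18 = 324 ≡ 1 (mod 19))
For equation 3: M_3 = 209, 209 ≡ 23 (mod 31), inverse of 209 mod 31 is 27 (check: 23 × 27 = 621 ≡ 1 (mod 31))
Combine: n ≡ Σ r_i×M_i×(M_i⁻¹ mod m_i) = 2×589×2 + 6×341×18 + 30×209×27 = 2356 + 36828 + 169290 = 208474
208474 mod 6479 = 1146
n ≡ 1146 (mod 6479)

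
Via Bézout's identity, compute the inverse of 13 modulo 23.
Extended GCD: 13(-7) + 23(4) = 1. So 13^(-1) ≡ 16 ≡ 16 (mod 23). Verify: 13 × 16 = 208 ≡ 1 (mod 23)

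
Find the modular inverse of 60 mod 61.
60^(-1) ≡ 60 (mod 61). Verification: 60 × 60 = 3600 ≡ 1 (mod 61)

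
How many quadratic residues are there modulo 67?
For prime 67, there are (p-1)/2 = (67-1)/2 = 33 quadratic residues (excluding 0).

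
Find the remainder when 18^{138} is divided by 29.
By Fermat: 18^{28} ≡ 1 (mod 29). 138 = 4×28 + 26. So 18^{138} ≡ 18^{26} ≡ 6 (mod 29)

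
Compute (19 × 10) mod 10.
0

(19 × 10) = 190
190 mod 10 = 0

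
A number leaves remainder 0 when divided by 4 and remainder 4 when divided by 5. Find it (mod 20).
M = 4 × 5 = 20. M₁ = 5, y₁ ≡ 1 (mod 4). M₂ = 4, y₂ ≡ 4 (mod 5). m = 0×5×1 + 4×4×4 ≡ 4 (mod 20)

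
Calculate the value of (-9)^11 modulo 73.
Using repeated squaring. (-9) ≡ 64 (mod 73). 11 = 8 + 2 + 1 (binary 1011). Repeated squaring mod 73: 64^1 ≡ 64; 64^2 ≡ 64² = 4096 ≡ 8; 64^4 ≡ 8² = 64 ≡ 64; 64^8 ≡ 64² = 4096 ≡ 8. Multiply: (-9)^11 ≡ 64^8 × 64^2 × 64^1 ≡ 8 × 8 × 64 (mod 73): 8 × 8 = 64 ≡ 64; 64 × 64 = 4096 ≡ 8. So (-9)^11 ≡ 8 (mod 73).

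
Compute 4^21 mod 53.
Using repeated squaring. 21 = 16 + 4 + 1 (binary 10101). Repeated squaring mod 53: 4^1 ≡ 4; 4^2 ≡ 4² = 16 ≡ 16; 4^4 ≡ 16² = 256 ≡ 44; 4^8 ≡ 44² = 1936 ≡ 28; 4^16 ≡ 28² = 784 ≡ 42. Multiply: 4^21 = 4^16 × 4^4 × 4^1 ≡ 42 × 44 × 4 (mod 53): 42 × 44 = 1848 ≡ 46; 46 × 4 = 184 ≡ 25. So 4^21 ≡ 25 (mod 53).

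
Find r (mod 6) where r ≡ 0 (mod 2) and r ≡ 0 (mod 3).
M = 2 × 3 = 6. M₁ = 3, y₁ ≡ 1 (mod 2). M₂ = 2, y₂ ≡ 2 (mod 3). r = 0×3×1 + 0×2×2 ≡ 0 (mod 6)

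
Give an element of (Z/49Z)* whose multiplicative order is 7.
8 has order 7 mod 49 since 8^{7} ≡ 1 (mod 49) and no smaller power works.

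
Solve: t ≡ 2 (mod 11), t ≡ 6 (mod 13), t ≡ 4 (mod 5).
M = 11 × 13 × 5 = 715. M₁ = 65, y₁ ≡ 10 (mod 11). M₂ = 55, y₂ ≡ 9 (mod 13). M₃ = 143, y₃ ≡ 2 (mod 5). t = 2×65×10 + 6×55×9 + 4×143×2 ≡ 409 (mod 715)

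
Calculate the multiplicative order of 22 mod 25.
Powers of 22 mod 25: 22^1≡22, 22^2≡9, 22^3≡23, 22^4≡6, 22^5≡7, 22^6≡4, 22^7≡13, 22^8≡11, 22^9≡17, 22^10≡24, 22^11≡3, 22^12≡16, 22^13≡2, 22^14≡19, 22^15≡18, 22^16≡21, 22^17≡12, 22^18≡14, 22^19≡8, 22^20≡1. Order = 20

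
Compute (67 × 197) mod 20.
19

(67 × 197) = 13199
13199 mod 20 = 19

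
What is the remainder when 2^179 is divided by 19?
Using Fermat: 2^{18} ≡ 1 (mod 19). 179 ≡ 17 (mod 18). So 2^{179} ≡ 2^{17} ≡ 10 (mod 19)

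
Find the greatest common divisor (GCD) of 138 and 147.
3

Using the Euclidean algorithm:
138 = 0 × 147 + 138
147 = 1 × 138 + 9
138 = 15 × 9 + 3
9 = 3 × 3 + 0

GCD(138, 147) = 3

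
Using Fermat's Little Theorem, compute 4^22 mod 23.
By Fermat's Little Theorem, 4^{22} ≡ 1 (mod 23) since 23 is prime and gcd(4, 23) = 1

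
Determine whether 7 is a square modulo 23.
By Euler's criterion: 7^{11} ≡ 22 (mod 23). Since this equals -1 (≡ 22), 7 is not a QR.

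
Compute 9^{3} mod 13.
1

Using successive squaring:
Binary expansion of 3: 11
Powers of 9 mod 13 (each is the square of the previous):
  9^1 ≡ 9 (mod 13)
  9^2 ≡ 9² = 81 ≡ 3 (mod 13)
3 = 2 + 1, so 9^3 = 9^2 × 9^1 ≡ 3 × 9 (mod 13)
Multiplying step by step:
  3 × 9 = 27 ≡ 1 (mod 13)
Result: 9^3 ≡ 1 (mod 13)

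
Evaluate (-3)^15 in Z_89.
Using repeated squaring. (-3) ≡ 86 (mod 89). 15 = 8 + 4 + 2 + 1 (binary 1111). Repeated squaring mod 89: 86^1 ≡ 86; 86^2 ≡ 86² = 7396 ≡ 9; 86^4 ≡ 9² = 81 ≡ 81; 86^8 ≡ 81² = 6561 ≡ 64. Multiply: (-3)^15 ≡ 86^8 × 86^4 × 86^2 × 86^1 ≡ 64 × 81 × 9 × 86 (mod 89): 64 × 81 = 5184 ≡ 22; 22 × 9 = 198 ≡ 20; 20 × 86 = 1720 ≡ 29. So (-3)^15 ≡ 29 (mod 89).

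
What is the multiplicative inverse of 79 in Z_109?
79^(-1) ≡ 69 (mod 109). Verification: 79 × 69 = 5451 ≡ 1 (mod 109)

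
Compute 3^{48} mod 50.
11

Using successive squaring:
Binary expansion of 48: 110000
Powers of 3 mod 50 (each is the square of the previous):
  3^1 ≡ 3 (mod 50)
  3^2 ≡ 3² = 9 ≡ 9 (mod 50)
  3^4 ≡ 9² = 81 ≡ 31 (mod 50)
  3^8 ≡ 31² = 961 ≡ 11 (mod 50)
  3^16 ≡ 11² = 121 ≡ 21 (mod 50)
  3^32 ≡ 21² = 441 ≡ 41 (mod 50)
48 = 32 + 16, so 3^48 = 3^32 × 3^16 ≡ 41 × 21 (mod 50)
Multiplying step by step:
  41 × 21 = 861 ≡ 11 (mod 50)
Result: 3^48 ≡ 11 (mod 50)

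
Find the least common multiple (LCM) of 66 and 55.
330

First find GCD(66, 55) using the Euclidean algorithm:
66 = 1 × 55 + 11
55 = 5 × 11 + 0
GCD(66, 55) = 11

LCM formula: LCM(a, b) = (a × b) / GCD(a, b)
LCM(66, 55) = (66 × 55) / 11
LCM(66, 55) = 3630 / 11
LCM(66, 55) = 330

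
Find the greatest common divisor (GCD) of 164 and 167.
1

Using the Euclidean algorithm:
164 = 0 × 167 + 164
167 = 1 × 164 + 3
164 = 54 × 3 + 2
3 = 1 × 2 + 1
2 = 2 × 1 + 0

GCD(164, 167) = 1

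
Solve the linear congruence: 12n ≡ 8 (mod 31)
11

Since gcd(12, 31) = 1 divides 8, a solution exists.
Multiply both sides by the inverse of 12 mod 31:
  12^(-1) mod 31 = 13
  x ≡ 13 × 8 ≡ 104 ≡ 11 (mod 31)
Verification: 12 × 11 = 132 = 4 × 31 + 8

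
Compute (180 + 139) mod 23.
20

(180 + 139) = 319
319 mod 23 = 20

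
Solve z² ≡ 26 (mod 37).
The square roots of 26 mod 37 are 10 and 27. Verify: 10² = 100 ≡ 26 (mod 37)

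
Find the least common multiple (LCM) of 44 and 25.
1100

First find GCD(44, 25) using the Euclidean algorithm:
44 = 1 × 25 + 19
25 = 1 × 19 + 6
19 = 3 × 6 + 1
6 = 6 × 1 + 0
GCD(44, 25) = 1

LCM formula: LCM(a, b) = (a × b) / GCD(a, b)
LCM(44, 25) = (44 × 25) / 1
LCM(44, 25) = 1100 / 1
LCM(44, 25) = 1100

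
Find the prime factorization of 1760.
2^5 × 5 × 11

Divide by primes starting from smallest:
1760 ÷ 2 = 880
880 ÷ 2 = 440
440 ÷ 2 = 220
220 ÷ 2 = 110
110 ÷ 2 = 55
55 ÷ 5 = 11
11 ÷ 11 = 1

1760 = 2^5 × 5 × 11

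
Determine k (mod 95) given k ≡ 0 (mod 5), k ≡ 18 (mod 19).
75

Using the Chinese Remainder Theorem:
M = product of moduli = 95
For equation 1: M_1 = 19, 19 ≡ 4 (mod 5), inverse of 19 mod 5 is 4 (check: 4 × 4 = 16 ≡ 1 (mod 5))
For equation 2: M_2 = 5, 5 ≡ 5 (mod 19), inverse of 5 mod 19 is 4 (check: 5 × 4 = 20 ≡ 1 (mod 19))
Combine: k ≡ Σ r_i×M_i×(M_i⁻¹ mod m_i) = 0×19×4 + 18×5×4 = 0 + 360 = 360
360 mod 95 = 75
k ≡ 75 (mod 95)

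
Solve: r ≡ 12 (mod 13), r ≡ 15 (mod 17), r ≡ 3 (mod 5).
M = 13 × 17 × 5 = 1105. M₁ = 85, y₁ ≡ 2 (mod 13). M₂ = 65, y₂ ≡ 11 (mod 17). M₃ = 221, y₃ ≡ 1 (mod 5). r = 12×85×2 + 15×65×11 + 3×221×1 ≡ 168 (mod 1105)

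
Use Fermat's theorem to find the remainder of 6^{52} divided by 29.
16

By Fermat's Little Theorem, a^(p-1) ≡ 1 (mod p) for prime p and gcd(a, p) = 1
Here p = 29, so 6^28 ≡ 1 (mod 29)
We can reduce the exponent: 52 mod 28 = 24
So 6^52 ≡ 6^24 (mod 29)
Computing: 6^24 mod 29 = 16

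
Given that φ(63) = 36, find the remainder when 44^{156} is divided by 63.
By Euler: 44^{36} ≡ 1 (mod 63) since gcd(44, 63) = 1. 156 = 4×36 + 12. So 44^{156} ≡ 44^{12} ≡ 1 (mod 63)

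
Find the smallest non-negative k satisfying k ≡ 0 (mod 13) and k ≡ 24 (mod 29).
M = 13 × 29 = 377. M₁ = 29, y₁ ≡ 9 (mod 13). M₂ = 13, y₂ ≡ 9 (mod 29). k = 0×29×9 + 24×13×9 ≡ 169 (mod 377)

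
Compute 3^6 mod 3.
3 ≡ 0 (mod 3). 6 = 4 + 2 (binary 110). Repeated squaring mod 3: 0^1 ≡ 0; 0^2 ≡ 0² = 0 ≡ 0; 0^4 ≡ 0² = 0 ≡ 0. Multiply: 3^6 ≡ 0^4 × 0^2 ≡ 0 × 0 (mod 3): 0 × 0 = 0 ≡ 0. So 3^6 ≡ 0 (mod 3).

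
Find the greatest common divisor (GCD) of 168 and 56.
56

Using the Euclidean algorithm:
168 = 3 × 56 + 0

GCD(168, 56) = 56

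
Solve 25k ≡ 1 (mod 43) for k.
25^(-1) ≡ 31 (mod 43). Verification: 25 × 31 = 775 ≡ 1 (mod 43)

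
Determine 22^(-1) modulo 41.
22^(-1) ≡ 28 (mod 41). Verification: 22 × 28 = 616 ≡ 1 (mod 41)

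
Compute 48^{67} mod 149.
72

Using successive squaring:
Binary expansion of 67: 1000011
Powers of 48 mod 149 (each is the square of the previous):
  48^1 ≡ 48 (mod 149)
  48^2 ≡ 48² = 2304 ≡ 69 (mod 149)
  48^4 ≡ 69² = 4761 ≡ 142 (mod 149)
  48^8 ≡ 142² = 20164 ≡ 49 (mod 149)
  48^16 ≡ 49² = 2401 ≡ 17 (mod 149)
  48^32 ≡ 17² = 289 ≡ 140 (mod 149)
  48^64 ≡ 140² = 19600 ≡ 81 (mod 149)
67 = 64 + 2 + 1, so 48^67 = 48^64 × 48^2 × 48^1 ≡ 81 × 69 × 48 (mod 149)
Multiplying step by step:
  81 × 69 = 5589 ≡ 76 (mod 149)
  76 × 48 = 3648 ≡ 72 (mod 149)
Result: 48^67 ≡ 72 (mod 149)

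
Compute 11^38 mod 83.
Using repeated squaring. 38 = 32 + 4 + 2 (binary 100110). Repeated squaring mod 83: 11^1 ≡ 11; 11^2 ≡ 11² = 121 ≡ 38; 11^4 ≡ 38² = 1444 ≡ 33; 11^8 ≡ 33² = 1089 ≡ 10; 11^16 ≡ 10² = 100 ≡ 17; 11^32 ≡ 17² = 289 ≡ 40. Multiply: 11^38 = 11^32 × 11^4 × 11^2 ≡ 40 × 33 × 38 (mod 83): 40 × 33 = 1320 ≡ 75; 75 × 38 = 2850 ≡ 28. So 11^38 ≡ 28 (mod 83).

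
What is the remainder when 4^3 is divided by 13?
3 = 2 + 1 (binary 11). Repeated squaring mod 13: 4^1 ≡ 4; 4^2 ≡ 4² = 16 ≡ 3. Multiply: 4^3 = 4^2 × 4^1 ≡ 3 × 4 (mod 13): 3 × 4 = 12 ≡ 12. So 4^3 ≡ 12 (mod 13).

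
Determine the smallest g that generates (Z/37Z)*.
2

A primitive root g modulo p has order p-1 = 36
Prime divisors of 36: [2, 3]
g is a primitive root iff g^(36/q) ≢ 1 (mod 37) for each prime divisor q
Testing small values:
  g = 2: 2^18 ≡ 36, 2^12 ≡ 26 (mod 37) → none is 1, primitive root!
The smallest primitive root is 2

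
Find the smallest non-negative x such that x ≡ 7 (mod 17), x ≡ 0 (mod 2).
24

Using the Chinese Remainder Theorem:
M = product of moduli = 34
For equation 1: M_1 = 2, 2 ≡ 2 (mod 17), inverse of 2 mod 17 is 9 (check: 2 × 9 = 18 ≡ 1 (mod 17))
For equation 2: M_2 = 17, 17 ≡ 1 (mod 2), inverse of 17 mod 2 is 1 (check: 1 × 1 = 1 ≡ 1 (mod 2))
Combine: x ≡ Σ r_i×M_i×(M_i⁻¹ mod m_i) = 7×2×9 + 0×17×1 = 126 + 0 = 126
126 mod 34 = 24
x ≡ 24 (mod 34)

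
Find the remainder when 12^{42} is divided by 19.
By Fermat: 12^{18} ≡ 1 (mod 19). 42 = 2×18 + 6. So 12^{42} ≡ 12^{6} ≡ 1 (mod 19)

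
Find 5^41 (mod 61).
Using repeated squaring. 41 = 32 + 8 + 1 (binary 101001). Repeated squaring mod 61: 5^1 ≡ 5; 5^2 ≡ 5² = 25 ≡ 25; 5^4 ≡ 25² = 625 ≡ 15; 5^8 ≡ 15² = 225 ≡ 42; 5^16 ≡ 42² = 1764 ≡ 56; 5^32 ≡ 56² = 3136 ≡ 25. Multiply: 5^41 = 5^32 × 5^8 × 5^1 ≡ 25 × 42 × 5 (mod 61): 25 × 42 = 1050 ≡ 13; 13 × 5 = 65 ≡ 4. So 5^41 ≡ 4 (mod 61).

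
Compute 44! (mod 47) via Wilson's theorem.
(46)! = (44)! × (45) × (46) ≡ -1 (mod 47). So (44)! ≡ -1 × [(46)(45)]^(-1) ≡ 23 (mod 47)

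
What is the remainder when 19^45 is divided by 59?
Using repeated squaring. 45 = 32 + 8 + 4 + 1 (binary 101101). Repeated squaring mod 59: 19^1 ≡ 19; 19^2 ≡ 19² = 361 ≡ 7; 19^4 ≡ 7² = 49 ≡ 49; 19^8 ≡ 49² = 2401 ≡ 41; 19^16 ≡ 41² = 1681 ≡ 29; 19^32 ≡ 29² = 841 ≡ 15. Multiply: 19^45 = 19^32 × 19^8 × 19^4 × 19^1 ≡ 15 × 41 × 49 × 19 (mod 59): 15 × 41 = 615 ≡ 25; 25 × 49 = 1225 ≡ 45; 45 × 19 = 855 ≡ 29. So 19^45 ≡ 29 (mod 59).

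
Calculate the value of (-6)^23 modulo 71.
Using repeated squaring. (-6) ≡ 65 (mod 71). 23 = 16 + 4 + 2 + 1 (binary 10111). Repeated squaring mod 71: 65^1 ≡ 65; 65^2 ≡ 65² = 4225 ≡ 36; 65^4 ≡ 36² = 1296 ≡ 18; 65^8 ≡ 18² = 324 ≡ 40; 65^16 ≡ 40² = 1600 ≡ 38. Multiply: (-6)^23 ≡ 65^16 × 65^4 × 65^2 × 65^1 ≡ 38 × 18 × 36 × 65 (mod 71): 38 × 18 = 684 ≡ 45; 45 × 36 = 1620 ≡ 58; 58 × 65 = 3770 ≡ 7. So (-6)^23 ≡ 7 (mod 71).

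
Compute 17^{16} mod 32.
1

Using successive squaring:
Binary expansion of 16: 10000
Powers of 17 mod 32 (each is the square of the previous):
  17^1 ≡ 17 (mod 32)
  17^2 ≡ 17² = 289 ≡ 1 (mod 32)
  17^4 ≡ 1² = 1 ≡ 1 (mod 32)
  17^8 ≡ 1² = 1 ≡ 1 (mod 32)
  17^16 ≡ 1² = 1 ≡ 1 (mod 32)
16 is a power of 2, so 17^16 is the last square: ≡ 1 (mod 32)
Result: 17^16 ≡ 1 (mod 32)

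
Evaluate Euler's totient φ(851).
792

Prime factorization: 851 = 23 × 37
Using the formula φ(n) = n × Π(1 - 1/p) for each prime factor p:
φ(851) = 851 × (1 - 1/23) × (1 - 1/37)
φ(851) = 792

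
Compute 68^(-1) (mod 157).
68^(-1) ≡ 127 (mod 157). Verification: 68 × 127 = 8636 ≡ 1 (mod 157)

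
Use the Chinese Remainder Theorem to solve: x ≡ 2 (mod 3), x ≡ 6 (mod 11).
M = 3 × 11 = 33. M₁ = 11, y₁ ≡ 2 (mod 3). M₂ = 3, y₂ ≡ 4 (mod 11). x = 2×11×2 + 6×3×4 ≡ 17 (mod 33)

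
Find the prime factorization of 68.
2^2 × 17

Divide by primes starting from smallest:
68 ÷ 2 = 34
34 ÷ 2 = 17
17 ÷ 17 = 1

68 = 2^2 × 17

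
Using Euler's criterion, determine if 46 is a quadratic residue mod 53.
By Euler's criterion: 46^{26} ≡ 1 (mod 53). Since this equals 1, 46 is a QR.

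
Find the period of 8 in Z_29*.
Powers of 8 mod 29: 8^1≡8, 8^2≡6, 8^3≡19, 8^4≡7, 8^5≡27, 8^6≡13, 8^7≡17, 8^8≡20, 8^9≡15, 8^10≡4, 8^11≡3, 8^12≡24, 8^13≡18, 8^14≡28, 8^15≡21, 8^16≡23, 8^17≡10, 8^18≡22, 8^19≡2, 8^20≡16, 8^21≡12, 8^22≡9, 8^23≡14, 8^24≡25, 8^25≡26, 8^26≡5, 8^27≡11, 8^28≡1. Order = 28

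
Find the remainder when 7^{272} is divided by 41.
By Fermat: 7^{40} ≡ 1 (mod 41). 272 = 6×40 + 32. So 7^{272} ≡ 7^{32} ≡ 10 (mod 41)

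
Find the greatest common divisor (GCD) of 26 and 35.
1

Using the Euclidean algorithm:
26 = 0 × 35 + 26
35 = 1 × 26 + 9
26 = 2 × 9 + 8
9 = 1 × 8 + 1
8 = 8 × 1 + 0

GCD(26, 35) = 1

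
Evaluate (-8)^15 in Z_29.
Using repeated squaring. (-8) ≡ 21 (mod 29). 15 = 8 + 4 + 2 + 1 (binary 1111). Repeated squaring mod 29: 21^1 ≡ 21; 21^2 ≡ 21² = 441 ≡ 6; 21^4 ≡ 6² = 36 ≡ 7; 21^8 ≡ 7² = 49 ≡ 20. Multiply: (-8)^15 ≡ 21^8 × 21^4 × 21^2 × 21^1 ≡ 20 × 7 × 6 × 21 (mod 29): 20 × 7 = 140 ≡ 24; 24 × 6 = 144 ≡ 28; 28 × 21 = 588 ≡ 8. So (-8)^15 ≡ 8 (mod 29).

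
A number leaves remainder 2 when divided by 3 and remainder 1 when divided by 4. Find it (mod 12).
M = 3 × 4 = 12. M₁ = 4, y₁ ≡ 1 (mod 3). M₂ = 3, y₂ ≡ 3 (mod 4). t = 2×4×1 + 1×3×3 ≡ 5 (mod 12)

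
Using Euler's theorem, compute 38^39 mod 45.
By Euler: 38^{24} ≡ 1 (mod 45) since gcd(38, 45) = 1. 39 = 1×24 + 15. So 38^{39} ≡ 38^{15} ≡ 17 (mod 45)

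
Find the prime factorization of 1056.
2^5 × 3 × 11

Divide by primes starting from smallest:
1056 ÷ 2 = 528
528 ÷ 2 = 264
264 ÷ 2 = 132
132 ÷ 2 = 66
66 ÷ 2 = 33
33 ÷ 3 = 11
11 ÷ 11 = 1

1056 = 2^5 × 3 × 11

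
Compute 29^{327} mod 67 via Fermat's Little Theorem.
1

By Fermat's Little Theorem, a^(p-1) ≡ 1 (mod p) for prime p and gcd(a, p) = 1
Here p = 67, so 29^66 ≡ 1 (mod 67)
We can reduce the exponent: 327 mod 66 = 63
So 29^327 ≡ 29^63 (mod 67)
Computing: 29^63 mod 67 = 1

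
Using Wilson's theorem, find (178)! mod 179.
By Wilson's theorem, (178)! ≡ -1 ≡ 178 (mod 179)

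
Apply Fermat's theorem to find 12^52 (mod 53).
By Fermat's Little Theorem, 12^{52} ≡ 1 (mod 53) since 53 is prime and gcd(12, 53) = 1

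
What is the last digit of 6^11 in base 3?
Using repeated squaring. 6 ≡ 0 (mod 3). 11 = 8 + 2 + 1 (binary 1011). Repeated squaring mod 3: 0^1 ≡ 0; 0^2 ≡ 0² = 0 ≡ 0; 0^4 ≡ 0² = 0 ≡ 0; 0^8 ≡ 0² = 0 ≡ 0. Multiply: 6^11 ≡ 0^8 × 0^2 × 0^1 ≡ 0 × 0 × 0 (mod 3): 0 × 0 = 0 ≡ 0; 0 × 0 = 0 ≡ 0. So 6^11 ≡ 0 (mod 3).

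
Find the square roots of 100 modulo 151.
The square roots of 100 mod 151 are 10 and 141. Verify: 10² = 100 ≡ 100 (mod 151)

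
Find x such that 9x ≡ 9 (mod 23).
1

Since gcd(9, 23) = 1 divides 9, a solution exists.
Multiply both sides by the inverse of 9 mod 23:
  9^(-1) mod 23 = 18
  x ≡ 18 × 9 ≡ 162 ≡ 1 (mod 23)
Verification: 9 × 1 = 9 = 0 × 23 + 9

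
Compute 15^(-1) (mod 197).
15^(-1) ≡ 92 (mod 197). Verification: 15 × 92 = 1380 ≡ 1 (mod 197)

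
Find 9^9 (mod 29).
9 = 8 + 1 (binary 1001). Repeated squaring mod 29: 9^1 ≡ 9; 9^2 ≡ 9² = 81 ≡ 23; 9^4 ≡ 23² = 529 ≡ 7; 9^8 ≡ 7² = 49 ≡ 20. Multiply: 9^9 = 9^8 × 9^1 ≡ 20 × 9 (mod 29): 20 × 9 = 180 ≡ 6. So 9^9 ≡ 6 (mod 29).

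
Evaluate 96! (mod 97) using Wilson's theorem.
By Wilson's theorem, (96)! ≡ -1 ≡ 96 (mod 97)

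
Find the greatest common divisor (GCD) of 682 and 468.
2

Using the Euclidean algorithm:
682 = 1 × 468 + 214
468 = 2 × 214 + 40
214 = 5 × 40 + 14
40 = 2 × 14 + 12
14 = 1 × 12 + 2
12 = 6 × 2 + 0

GCD(682, 468) = 2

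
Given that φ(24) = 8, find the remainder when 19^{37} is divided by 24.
By Euler: 19^{8} ≡ 1 (mod 24) since gcd(19, 24) = 1. 37 = 4×8 + 5. So 19^{37} ≡ 19^{5} ≡ 19 (mod 24)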